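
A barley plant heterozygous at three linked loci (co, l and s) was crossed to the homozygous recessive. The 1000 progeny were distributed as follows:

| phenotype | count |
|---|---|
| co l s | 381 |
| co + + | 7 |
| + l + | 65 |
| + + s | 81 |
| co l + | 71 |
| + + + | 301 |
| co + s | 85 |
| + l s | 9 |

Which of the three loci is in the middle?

co

The two most frequent reciprocal classes, + + + and co l s, are the parental types, so the F1 was + + + / co l s.
The two rarest classes, co + + and + l s, are the double crossovers. Comparing them with the parentals, only the co allele has switched, so co is the middle locus and the order is l – co – s.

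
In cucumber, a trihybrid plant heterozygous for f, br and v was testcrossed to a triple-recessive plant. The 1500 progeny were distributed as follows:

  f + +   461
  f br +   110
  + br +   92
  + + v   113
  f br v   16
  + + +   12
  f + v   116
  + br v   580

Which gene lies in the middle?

The two most frequent reciprocal classes, + br v and f + +, are the parental types, so the F1 was + br v / f + +.
The two rarest classes, f br v and + + +, are the double crossovers. Comparing them with the parentals, only the f allele has switched, so f is the middle locus and the order is v – f – br.

f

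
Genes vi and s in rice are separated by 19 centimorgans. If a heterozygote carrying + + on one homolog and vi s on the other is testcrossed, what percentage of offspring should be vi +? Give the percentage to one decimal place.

A map distance of 19 centimorgans corresponds to a recombination frequency of 0.190.
The F1 is + + / vi s, so vi + is a recombinant gamete class with expected frequency r/2 = 0.190/2 = 0.0950.
That is 0.0950 = 9.5% of the progeny.

9.5%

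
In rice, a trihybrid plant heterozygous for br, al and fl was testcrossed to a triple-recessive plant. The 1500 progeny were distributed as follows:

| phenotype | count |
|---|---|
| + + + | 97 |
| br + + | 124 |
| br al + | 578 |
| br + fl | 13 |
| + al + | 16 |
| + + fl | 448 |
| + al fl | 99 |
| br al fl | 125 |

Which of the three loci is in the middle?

br

The two most frequent reciprocal classes, br al + and + + fl, are the parental types, so the F1 was br al + / + + fl.
The two rarest classes, + al + and br + fl, are the double crossovers. Comparing them with the parentals, only the br allele has switched, so br is the middle locus and the order is fl – br – al.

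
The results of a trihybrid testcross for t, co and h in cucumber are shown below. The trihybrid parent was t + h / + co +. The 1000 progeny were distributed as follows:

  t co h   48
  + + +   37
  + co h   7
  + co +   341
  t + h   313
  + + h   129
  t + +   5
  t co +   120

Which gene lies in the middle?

h

The two rarest classes, t + + and + co h, are the double crossovers. Comparing them with the parentals, only the h allele has switched, so h is the middle locus and the order is t – h – co.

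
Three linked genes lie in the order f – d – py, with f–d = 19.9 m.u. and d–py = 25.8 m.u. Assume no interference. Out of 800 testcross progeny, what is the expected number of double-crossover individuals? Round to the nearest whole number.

Map distances give recombination frequencies of 0.199 and 0.258 for the two intervals.
With no interference, expected double-crossover frequency = 0.199 × 0.258 = 0.05134.
Expected number = 0.05134 × 800 = 41.07 ≈ 41.

41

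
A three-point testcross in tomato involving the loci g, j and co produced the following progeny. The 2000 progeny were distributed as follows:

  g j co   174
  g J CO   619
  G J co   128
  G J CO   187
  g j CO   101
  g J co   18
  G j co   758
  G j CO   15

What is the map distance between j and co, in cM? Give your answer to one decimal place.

The two most frequent reciprocal classes, g J CO and G j co, are the parental types, so the F1 was g J CO / G j co.
The two rarest classes, g J co and G j CO, are the double crossovers. Comparing them with the parentals, only the co allele has switched, so co is the middle locus and the order is j – co – g.
Crossovers in the j–co interval produce the single-crossover classes g j CO and G J co (101 + 128 = 229) plus the double crossovers (33).
RF(j–co) = (229 + 33) / 2000 = 262/2000 = 0.1310 → 13.1 cM.

13.1 cM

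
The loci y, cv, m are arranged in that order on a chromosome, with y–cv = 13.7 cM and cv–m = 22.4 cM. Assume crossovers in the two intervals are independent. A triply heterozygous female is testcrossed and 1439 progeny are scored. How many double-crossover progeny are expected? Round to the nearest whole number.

Map distances give recombination frequencies of 0.137 and 0.224 for the two intervals.
With no interference, expected double-crossover frequency = 0.137 × 0.224 = 0.03069.
Expected number = 0.03069 × 1439 = 44.16 ≈ 44.

44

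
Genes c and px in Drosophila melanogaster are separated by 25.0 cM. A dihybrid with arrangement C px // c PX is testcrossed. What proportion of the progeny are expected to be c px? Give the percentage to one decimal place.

12.5%

A map distance of 25.0 cM corresponds to a recombination frequency of 0.250.
The F1 is C px / c PX, so c px is a recombinant gamete class with expected frequency r/2 = 0.250/2 = 0.1250.
That is 0.1250 = 12.5% of the progeny.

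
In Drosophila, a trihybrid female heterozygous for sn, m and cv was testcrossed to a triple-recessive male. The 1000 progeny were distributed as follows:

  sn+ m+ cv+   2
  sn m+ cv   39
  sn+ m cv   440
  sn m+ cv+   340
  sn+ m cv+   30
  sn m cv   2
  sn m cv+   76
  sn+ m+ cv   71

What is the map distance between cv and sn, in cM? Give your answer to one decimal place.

The two most frequent reciprocal classes, sn+ m cv and sn m+ cv+, are the parental types, so the F1 was sn+ m cv / sn m+ cv+.
The two rarest classes, sn m cv and sn+ m+ cv+, are the double crossovers. Comparing them with the parentals, only the sn allele has switched, so sn is the middle locus and the order is m – sn – cv.
Crossovers in the sn–cv interval produce the single-crossover classes sn+ m cv+ and sn m+ cv (30 + 39 = 69) plus the double crossovers (4).
RF(sn–cv) = (69 + 4) / 1000 = 73/1000 = 0.0730 → 7.3 cM.

7.3 cM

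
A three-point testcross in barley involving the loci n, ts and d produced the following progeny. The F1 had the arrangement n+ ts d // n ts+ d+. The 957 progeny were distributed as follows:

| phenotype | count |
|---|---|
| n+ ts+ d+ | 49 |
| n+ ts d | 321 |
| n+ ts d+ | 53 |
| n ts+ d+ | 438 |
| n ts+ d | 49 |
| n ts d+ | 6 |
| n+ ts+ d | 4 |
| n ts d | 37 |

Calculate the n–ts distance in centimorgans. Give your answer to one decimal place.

10.0 centimorgans

The two rarest classes, n+ ts+ d and n ts d+, are the double crossovers. Comparing them with the parentals, only the ts allele has switched, so ts is the middle locus and the order is n – ts – d.
Crossovers in the n–ts interval produce the single-crossover classes n ts d and n+ ts+ d+ (37 + 49 = 86) plus the double crossovers (10).
RF(n–ts) = (86 + 10) / 957 = 96/957 = 0.1003 → 10.0 centimorgans.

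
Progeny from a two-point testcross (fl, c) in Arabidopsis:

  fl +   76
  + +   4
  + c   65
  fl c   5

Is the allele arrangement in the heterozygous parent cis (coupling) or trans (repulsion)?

trans

The two most frequent classes are + c (65) and fl + (76); these are the parental (non-recombinant) types.
So the F1 carried + c on one chromosome and fl + on the other — the recessive alleles are on opposite chromosomes (trans / repulsion).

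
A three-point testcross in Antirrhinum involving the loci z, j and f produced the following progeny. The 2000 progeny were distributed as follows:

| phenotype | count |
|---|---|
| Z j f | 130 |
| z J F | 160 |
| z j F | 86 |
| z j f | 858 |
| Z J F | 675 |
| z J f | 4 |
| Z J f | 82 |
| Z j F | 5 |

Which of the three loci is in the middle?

The two most frequent reciprocal classes, z j f and Z J F, are the parental types, so the F1 was z j f / Z J F.
The two rarest classes, z J f and Z j F, are the double crossovers. Comparing them with the parentals, only the j allele has switched, so j is the middle locus and the order is f – j – z.

j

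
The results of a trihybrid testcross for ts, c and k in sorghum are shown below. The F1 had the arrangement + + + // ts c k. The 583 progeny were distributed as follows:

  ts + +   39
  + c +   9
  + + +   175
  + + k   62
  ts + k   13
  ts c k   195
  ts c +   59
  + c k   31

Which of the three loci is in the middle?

c

The two rarest classes, + c + and ts + k, are the double crossovers. Comparing them with the parentals, only the c allele has switched, so c is the middle locus and the order is k – c – ts.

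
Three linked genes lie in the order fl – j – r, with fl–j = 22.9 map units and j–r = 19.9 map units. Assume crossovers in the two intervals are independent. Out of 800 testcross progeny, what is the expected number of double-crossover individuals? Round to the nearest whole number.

36

Map distances give recombination frequencies of 0.229 and 0.199 for the two intervals.
With no interference, expected double-crossover frequency = 0.229 × 0.199 = 0.04557.
Expected number = 0.04557 × 800 = 36.46 ≈ 36.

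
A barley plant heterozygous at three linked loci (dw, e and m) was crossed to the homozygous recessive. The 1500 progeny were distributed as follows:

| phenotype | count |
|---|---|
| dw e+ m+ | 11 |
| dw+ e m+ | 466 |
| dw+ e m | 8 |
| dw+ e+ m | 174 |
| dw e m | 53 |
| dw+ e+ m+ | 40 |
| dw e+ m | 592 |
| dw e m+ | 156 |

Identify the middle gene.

The two most frequent reciprocal classes, dw+ e m+ and dw e+ m, are the parental types, so the F1 was dw+ e m+ / dw e+ m.
The two rarest classes, dw+ e m and dw e+ m+, are the double crossovers. Comparing them with the parentals, only the m allele has switched, so m is the middle locus and the order is dw – m – e.

m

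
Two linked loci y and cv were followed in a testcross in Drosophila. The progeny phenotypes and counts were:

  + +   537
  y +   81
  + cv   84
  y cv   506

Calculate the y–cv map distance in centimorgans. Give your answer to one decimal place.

The two most frequent classes, + + (537) and y cv (506), are the parental types, so the F1 was + + / y cv.
The recombinant classes are + cv and y +: 84 + 81 = 165.
Recombination frequency = 165/1208 = 0.1366 ≈ 13.7%, i.e. 13.7 centimorgans.

13.7 centimorgans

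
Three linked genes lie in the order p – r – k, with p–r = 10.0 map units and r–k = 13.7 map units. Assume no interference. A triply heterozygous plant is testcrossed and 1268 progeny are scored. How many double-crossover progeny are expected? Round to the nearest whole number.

17

Map distances give recombination frequencies of 0.100 and 0.137 for the two intervals.
With no interference, expected double-crossover frequency = 0.100 × 0.137 = 0.01370.
Expected number = 0.01370 × 1268 = 17.37 ≈ 17.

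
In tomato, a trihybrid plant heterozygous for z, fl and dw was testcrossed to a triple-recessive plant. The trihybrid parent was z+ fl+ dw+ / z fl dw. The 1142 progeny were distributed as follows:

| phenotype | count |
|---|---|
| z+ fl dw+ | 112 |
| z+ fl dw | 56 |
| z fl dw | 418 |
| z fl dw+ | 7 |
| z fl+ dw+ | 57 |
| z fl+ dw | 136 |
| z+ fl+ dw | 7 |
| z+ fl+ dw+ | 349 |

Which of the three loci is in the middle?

The two rarest classes, z+ fl+ dw and z fl dw+, are the double crossovers. Comparing them with the parentals, only the dw allele has switched, so dw is the middle locus and the order is z – dw – fl.

dw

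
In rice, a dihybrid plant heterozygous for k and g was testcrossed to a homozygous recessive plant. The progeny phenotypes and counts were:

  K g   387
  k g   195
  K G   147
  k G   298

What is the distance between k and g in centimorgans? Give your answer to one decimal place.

33.3 centimorgans

The two most frequent classes, K g (387) and k G (298), are the parental types, so the F1 was K g / k G.
The recombinant classes are K G and k g: 147 + 195 = 342.
Recombination frequency = 342/1027 = 0.3330 ≈ 33.3%, i.e. 33.3 centimorgans.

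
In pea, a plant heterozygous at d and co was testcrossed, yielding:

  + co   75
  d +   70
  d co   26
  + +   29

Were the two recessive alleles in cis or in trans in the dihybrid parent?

The two most frequent classes are + co (75) and d + (70); these are the parental (non-recombinant) types.
So the F1 carried + co on one chromosome and d + on the other — the recessive alleles are on opposite chromosomes (trans / repulsion).

trans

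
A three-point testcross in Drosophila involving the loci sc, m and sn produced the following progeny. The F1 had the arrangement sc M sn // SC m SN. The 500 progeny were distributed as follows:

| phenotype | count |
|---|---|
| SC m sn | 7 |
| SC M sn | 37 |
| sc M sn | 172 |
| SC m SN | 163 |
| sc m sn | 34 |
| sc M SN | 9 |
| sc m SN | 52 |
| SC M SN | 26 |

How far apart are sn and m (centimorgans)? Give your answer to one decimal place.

15.2 centimorgans

The two rarest classes, sc M SN and SC m sn, are the double crossovers. Comparing them with the parentals, only the sn allele has switched, so sn is the middle locus and the order is sc – sn – m.
Crossovers in the sn–m interval produce the single-crossover classes sc m sn and SC M SN (34 + 26 = 60) plus the double crossovers (16).
RF(sn–m) = (60 + 16) / 500 = 76/500 = 0.1520 → 15.2 centimorgans.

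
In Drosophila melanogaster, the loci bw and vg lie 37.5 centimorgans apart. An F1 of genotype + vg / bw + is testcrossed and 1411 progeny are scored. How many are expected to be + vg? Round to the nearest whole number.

A map distance of 37.5 centimorgans corresponds to a recombination frequency of 0.375.
The F1 is + vg / bw +, so + vg is a parental gamete class with expected frequency (1 − r)/2 = 0.625/2 = 0.3125.
Expected number = 0.3125 × 1411 = 440.94 ≈ 441.

441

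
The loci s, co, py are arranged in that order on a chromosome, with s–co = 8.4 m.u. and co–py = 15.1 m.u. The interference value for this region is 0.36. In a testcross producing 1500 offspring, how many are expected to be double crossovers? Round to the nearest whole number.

12

Map distances give recombination frequencies of 0.084 and 0.151 for the two intervals.
With interference 0.36 (so coincidence = 0.64), expected double-crossover frequency = 0.084 × 0.151 × 0.64 = 0.00812.
Expected number = 0.00812 × 1500 = 12.18 ≈ 12.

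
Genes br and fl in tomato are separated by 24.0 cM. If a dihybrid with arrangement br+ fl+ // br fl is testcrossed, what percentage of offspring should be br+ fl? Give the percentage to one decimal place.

12.0%

A map distance of 24.0 cM corresponds to a recombination frequency of 0.240.
The F1 is br+ fl+ / br fl, so br+ fl is a recombinant gamete class with expected frequency r/2 = 0.240/2 = 0.1200.
That is 0.1200 = 12.0% of the progeny.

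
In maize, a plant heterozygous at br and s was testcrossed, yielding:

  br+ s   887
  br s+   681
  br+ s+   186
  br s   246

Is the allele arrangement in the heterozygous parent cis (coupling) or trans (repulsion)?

trans

The two most frequent classes are br+ s (887) and br s+ (681); these are the parental (non-recombinant) types.
So the F1 carried br+ s on one chromosome and br s+ on the other — the recessive alleles are on opposite chromosomes (trans / repulsion).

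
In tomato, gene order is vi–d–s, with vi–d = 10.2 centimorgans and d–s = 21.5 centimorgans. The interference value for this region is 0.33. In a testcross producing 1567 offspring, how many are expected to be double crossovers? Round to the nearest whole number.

23

Map distances give recombination frequencies of 0.102 and 0.215 for the two intervals.
With interference 0.33 (so coincidence = 0.67), expected double-crossover frequency = 0.102 × 0.215 × 0.67 = 0.01469.
Expected number = 0.01469 × 1567 = 23.02 ≈ 23.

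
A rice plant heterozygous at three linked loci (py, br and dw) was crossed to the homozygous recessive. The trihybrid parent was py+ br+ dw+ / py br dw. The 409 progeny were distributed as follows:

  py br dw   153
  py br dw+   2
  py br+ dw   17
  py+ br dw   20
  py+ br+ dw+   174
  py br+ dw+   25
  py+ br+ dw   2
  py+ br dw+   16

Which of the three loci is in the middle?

The two rarest classes, py+ br+ dw and py br dw+, are the double crossovers. Comparing them with the parentals, only the dw allele has switched, so dw is the middle locus and the order is py – dw – br.

dw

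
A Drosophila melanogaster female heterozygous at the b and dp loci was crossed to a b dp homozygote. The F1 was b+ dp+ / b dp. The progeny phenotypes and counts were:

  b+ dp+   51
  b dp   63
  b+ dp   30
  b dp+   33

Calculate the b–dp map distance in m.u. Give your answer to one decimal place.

35.6 m.u.

The recombinant classes are b+ dp and b dp+: 30 + 33 = 63.
Recombination frequency = 63/177 = 0.3559 ≈ 35.6%, i.e. 35.6 m.u.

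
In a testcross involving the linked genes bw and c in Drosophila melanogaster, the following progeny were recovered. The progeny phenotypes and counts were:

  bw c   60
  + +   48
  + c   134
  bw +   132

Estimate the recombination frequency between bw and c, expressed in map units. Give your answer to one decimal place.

28.9 map units

The two most frequent classes, + c (134) and bw + (132), are the parental types, so the F1 was + c / bw +.
The recombinant classes are + + and bw c: 48 + 60 = 108.
Recombination frequency = 108/374 = 0.2888 ≈ 28.9%, i.e. 28.9 map units.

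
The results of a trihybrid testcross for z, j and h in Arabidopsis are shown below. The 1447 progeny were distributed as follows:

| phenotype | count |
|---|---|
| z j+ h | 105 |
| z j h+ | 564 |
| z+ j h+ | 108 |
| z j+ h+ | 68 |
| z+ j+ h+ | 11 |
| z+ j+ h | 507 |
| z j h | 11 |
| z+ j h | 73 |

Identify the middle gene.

h

The two most frequent reciprocal classes, z+ j+ h and z j h+, are the parental types, so the F1 was z+ j+ h / z j h+.
The two rarest classes, z+ j+ h+ and z j h, are the double crossovers. Comparing them with the parentals, only the h allele has switched, so h is the middle locus and the order is z – h – j.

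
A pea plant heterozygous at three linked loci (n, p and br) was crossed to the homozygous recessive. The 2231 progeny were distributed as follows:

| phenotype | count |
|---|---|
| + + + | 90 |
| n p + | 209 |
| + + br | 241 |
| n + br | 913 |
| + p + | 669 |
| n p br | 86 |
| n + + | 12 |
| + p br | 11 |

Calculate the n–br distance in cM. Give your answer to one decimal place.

The two most frequent reciprocal classes, n + br and + p +, are the parental types, so the F1 was n + br / + p +.
The two rarest classes, n + + and + p br, are the double crossovers. Comparing them with the parentals, only the br allele has switched, so br is the middle locus and the order is p – br – n.
Crossovers in the br–n interval produce the single-crossover classes + + br and n p + (241 + 209 = 450) plus the double crossovers (23).
RF(br–n) = (450 + 23) / 2231 = 473/2231 = 0.2120 → 21.2 cM.

21.2 cM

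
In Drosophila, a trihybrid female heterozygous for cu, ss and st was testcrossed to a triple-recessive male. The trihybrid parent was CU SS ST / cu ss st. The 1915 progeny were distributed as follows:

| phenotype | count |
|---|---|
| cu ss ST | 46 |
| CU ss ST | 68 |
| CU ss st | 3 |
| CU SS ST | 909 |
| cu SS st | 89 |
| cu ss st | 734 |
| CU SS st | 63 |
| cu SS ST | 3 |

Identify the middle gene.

The two rarest classes, cu SS ST and CU ss st, are the double crossovers. Comparing them with the parentals, only the cu allele has switched, so cu is the middle locus and the order is ss – cu – st.

cu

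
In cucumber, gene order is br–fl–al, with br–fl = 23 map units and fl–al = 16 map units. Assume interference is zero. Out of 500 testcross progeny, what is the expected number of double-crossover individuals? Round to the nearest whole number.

Map distances give recombination frequencies of 0.230 and 0.160 for the two intervals.
With no interference, expected double-crossover frequency = 0.230 × 0.160 = 0.03680.
Expected number = 0.03680 × 500 = 18.40 ≈ 18.

18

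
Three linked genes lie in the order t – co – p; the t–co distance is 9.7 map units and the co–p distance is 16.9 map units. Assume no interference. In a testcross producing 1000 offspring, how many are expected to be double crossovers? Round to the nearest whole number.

16

Map distances give recombination frequencies of 0.097 and 0.169 for the two intervals.
With no interference, expected double-crossover frequency = 0.097 × 0.169 = 0.01639.
Expected number = 0.01639 × 1000 = 16.39 ≈ 16.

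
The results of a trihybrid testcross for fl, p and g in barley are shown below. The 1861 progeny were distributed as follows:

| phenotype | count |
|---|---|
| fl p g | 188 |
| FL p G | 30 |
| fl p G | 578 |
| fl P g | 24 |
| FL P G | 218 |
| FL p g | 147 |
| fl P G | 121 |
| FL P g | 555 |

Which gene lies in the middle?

The two most frequent reciprocal classes, fl p G and FL P g, are the parental types, so the F1 was fl p G / FL P g.
The two rarest classes, FL p G and fl P g, are the double crossovers. Comparing them with the parentals, only the fl allele has switched, so fl is the middle locus and the order is g – fl – p.

fl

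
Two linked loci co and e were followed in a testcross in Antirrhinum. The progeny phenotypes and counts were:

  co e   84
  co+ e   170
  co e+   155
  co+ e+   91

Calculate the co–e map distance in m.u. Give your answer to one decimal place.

35.0 m.u.

The two most frequent classes, co+ e (170) and co e+ (155), are the parental types, so the F1 was co+ e / co e+.
The recombinant classes are co+ e+ and co e: 91 + 84 = 175.
Recombination frequency = 175/500 = 0.3500 ≈ 35.0%, i.e. 35.0 m.u.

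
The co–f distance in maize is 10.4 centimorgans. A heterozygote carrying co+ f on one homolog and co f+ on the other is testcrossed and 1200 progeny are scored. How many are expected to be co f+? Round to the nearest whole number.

538

A map distance of 10.4 centimorgans corresponds to a recombination frequency of 0.104.
The F1 is co+ f / co f+, so co f+ is a parental gamete class with expected frequency (1 − r)/2 = 0.896/2 = 0.4480.
Expected number = 0.4480 × 1200 = 537.60 ≈ 538.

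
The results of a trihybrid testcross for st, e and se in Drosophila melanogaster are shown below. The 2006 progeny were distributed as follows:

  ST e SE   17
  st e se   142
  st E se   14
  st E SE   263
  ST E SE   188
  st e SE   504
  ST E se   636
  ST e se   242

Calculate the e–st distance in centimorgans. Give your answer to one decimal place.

The two most frequent reciprocal classes, st e SE and ST E se, are the parental types, so the F1 was st e SE / ST E se.
The two rarest classes, ST e SE and st E se, are the double crossovers. Comparing them with the parentals, only the st allele has switched, so st is the middle locus and the order is se – st – e.
Crossovers in the st–e interval produce the single-crossover classes st E SE and ST e se (263 + 242 = 505) plus the double crossovers (31).
RF(st–e) = (505 + 31) / 2006 = 536/2006 = 0.2672 → 26.7 centimorgans.

26.7 centimorgans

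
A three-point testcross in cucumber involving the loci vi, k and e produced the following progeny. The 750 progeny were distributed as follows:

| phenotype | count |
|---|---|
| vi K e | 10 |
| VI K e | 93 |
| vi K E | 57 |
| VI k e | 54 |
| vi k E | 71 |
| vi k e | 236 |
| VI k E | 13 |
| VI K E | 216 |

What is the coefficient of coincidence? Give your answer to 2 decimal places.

0.69

The two most frequent reciprocal classes, VI K E and vi k e, are the parental types, so the F1 was VI K E / vi k e.
The two rarest classes, VI k E and vi K e, are the double crossovers. Comparing them with the parentals, only the k allele has switched, so k is the middle locus and the order is vi – k – e.
vi–k: (111 + 23)/750 = 0.1787; k–e: (164 + 23)/750 = 0.2493.
Expected DCO frequency = 0.1787 × 0.2493 ≈ 0.04455; observed = 23/750 ≈ 0.03067.
Coefficient of coincidence = 0.03067/0.04455 ≈ 0.69.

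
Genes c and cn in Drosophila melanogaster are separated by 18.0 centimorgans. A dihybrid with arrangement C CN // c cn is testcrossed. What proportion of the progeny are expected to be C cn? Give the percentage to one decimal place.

9.0%

A map distance of 18.0 centimorgans corresponds to a recombination frequency of 0.180.
The F1 is C CN / c cn, so C cn is a recombinant gamete class with expected frequency r/2 = 0.180/2 = 0.0900.
That is 0.0900 = 9.0% of the progeny.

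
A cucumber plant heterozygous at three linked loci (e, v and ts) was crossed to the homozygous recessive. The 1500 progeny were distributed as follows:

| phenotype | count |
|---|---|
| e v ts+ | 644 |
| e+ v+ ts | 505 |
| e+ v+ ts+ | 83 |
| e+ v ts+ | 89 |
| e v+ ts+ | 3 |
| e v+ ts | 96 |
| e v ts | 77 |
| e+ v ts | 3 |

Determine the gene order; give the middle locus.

v

The two most frequent reciprocal classes, e+ v+ ts and e v ts+, are the parental types, so the F1 was e+ v+ ts / e v ts+.
The two rarest classes, e+ v ts and e v+ ts+, are the double crossovers. Comparing them with the parentals, only the v allele has switched, so v is the middle locus and the order is ts – v – e.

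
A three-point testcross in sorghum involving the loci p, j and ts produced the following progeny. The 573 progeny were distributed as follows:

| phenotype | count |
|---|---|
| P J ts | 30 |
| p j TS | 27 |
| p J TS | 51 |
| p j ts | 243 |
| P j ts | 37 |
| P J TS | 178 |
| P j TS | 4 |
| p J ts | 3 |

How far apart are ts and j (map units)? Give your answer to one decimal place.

11.2 map units

The two most frequent reciprocal classes, p j ts and P J TS, are the parental types, so the F1 was p j ts / P J TS.
The two rarest classes, p J ts and P j TS, are the double crossovers. Comparing them with the parentals, only the j allele has switched, so j is the middle locus and the order is ts – j – p.
Crossovers in the ts–j interval produce the single-crossover classes p j TS and P J ts (27 + 30 = 57) plus the double crossovers (7).
RF(ts–j) = (57 + 7) / 573 = 64/573 = 0.1117 → 11.2 map units.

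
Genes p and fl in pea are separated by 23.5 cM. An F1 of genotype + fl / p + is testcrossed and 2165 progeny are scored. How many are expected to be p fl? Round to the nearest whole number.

254

A map distance of 23.5 cM corresponds to a recombination frequency of 0.235.
The F1 is + fl / p +, so p fl is a recombinant gamete class with expected frequency r/2 = 0.235/2 = 0.1175.
Expected number = 0.1175 × 2165 = 254.39 ≈ 254.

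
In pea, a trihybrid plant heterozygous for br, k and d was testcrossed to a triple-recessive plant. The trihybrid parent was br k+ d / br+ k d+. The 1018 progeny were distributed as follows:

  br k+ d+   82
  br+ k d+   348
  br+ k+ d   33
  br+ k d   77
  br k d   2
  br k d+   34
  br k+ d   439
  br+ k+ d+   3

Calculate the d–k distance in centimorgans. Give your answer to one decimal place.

16.1 centimorgans

The two rarest classes, br k d and br+ k+ d+, are the double crossovers. Comparing them with the parentals, only the k allele has switched, so k is the middle locus and the order is d – k – br.
Crossovers in the d–k interval produce the single-crossover classes br k+ d+ and br+ k d (82 + 77 = 159) plus the double crossovers (5).
RF(d–k) = (159 + 5) / 1018 = 164/1018 = 0.1611 → 16.1 centimorgans.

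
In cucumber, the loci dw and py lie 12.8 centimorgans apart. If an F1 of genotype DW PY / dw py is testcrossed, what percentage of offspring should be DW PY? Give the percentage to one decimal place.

43.6%

A map distance of 12.8 centimorgans corresponds to a recombination frequency of 0.128.
The F1 is DW PY / dw py, so DW PY is a parental gamete class with expected frequency (1 − r)/2 = 0.872/2 = 0.4360.
That is 0.4360 = 43.6% of the progeny.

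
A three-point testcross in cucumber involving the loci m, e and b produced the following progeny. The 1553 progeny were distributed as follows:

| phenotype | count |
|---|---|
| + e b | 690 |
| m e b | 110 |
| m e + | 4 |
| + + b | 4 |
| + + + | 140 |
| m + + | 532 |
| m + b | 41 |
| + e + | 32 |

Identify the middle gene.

e

The two most frequent reciprocal classes, m + + and + e b, are the parental types, so the F1 was m + + / + e b.
The two rarest classes, m e + and + + b, are the double crossovers. Comparing them with the parentals, only the e allele has switched, so e is the middle locus and the order is m – e – b.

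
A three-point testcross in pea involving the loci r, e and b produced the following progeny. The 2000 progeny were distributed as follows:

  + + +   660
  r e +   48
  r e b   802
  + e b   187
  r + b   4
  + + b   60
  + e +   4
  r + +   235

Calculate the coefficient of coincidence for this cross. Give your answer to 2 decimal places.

The two most frequent reciprocal classes, + + + and r e b, are the parental types, so the F1 was + + + / r e b.
The two rarest classes, + e + and r + b, are the double crossovers. Comparing them with the parentals, only the e allele has switched, so e is the middle locus and the order is r – e – b.
r–e: (422 + 8)/2000 = 0.2150; e–b: (108 + 8)/2000 = 0.0580.
Expected DCO frequency = 0.2150 × 0.0580 ≈ 0.01247; observed = 8/2000 ≈ 0.00400.
Coefficient of coincidence = 0.00400/0.01247 ≈ 0.32.

0.32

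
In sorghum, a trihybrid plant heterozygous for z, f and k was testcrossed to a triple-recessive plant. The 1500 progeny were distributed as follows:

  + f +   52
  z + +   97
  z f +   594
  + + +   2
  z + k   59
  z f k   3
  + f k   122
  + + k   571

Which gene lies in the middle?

The two most frequent reciprocal classes, + + k and z f +, are the parental types, so the F1 was + + k / z f +.
The two rarest classes, + + + and z f k, are the double crossovers. Comparing them with the parentals, only the k allele has switched, so k is the middle locus and the order is f – k – z.

k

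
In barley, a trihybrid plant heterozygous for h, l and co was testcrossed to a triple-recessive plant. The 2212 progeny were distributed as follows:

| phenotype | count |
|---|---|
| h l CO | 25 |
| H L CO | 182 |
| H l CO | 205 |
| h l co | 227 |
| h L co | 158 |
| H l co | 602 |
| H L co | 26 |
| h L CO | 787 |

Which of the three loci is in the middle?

The two most frequent reciprocal classes, h L CO and H l co, are the parental types, so the F1 was h L CO / H l co.
The two rarest classes, h l CO and H L co, are the double crossovers. Comparing them with the parentals, only the l allele has switched, so l is the middle locus and the order is h – l – co.

l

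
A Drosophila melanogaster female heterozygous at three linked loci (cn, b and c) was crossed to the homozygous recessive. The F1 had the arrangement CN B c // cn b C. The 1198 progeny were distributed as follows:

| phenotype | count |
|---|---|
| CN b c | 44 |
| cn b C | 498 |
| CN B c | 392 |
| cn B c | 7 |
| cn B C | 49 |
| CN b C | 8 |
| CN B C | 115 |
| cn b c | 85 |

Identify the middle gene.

The two rarest classes, cn B c and CN b C, are the double crossovers. Comparing them with the parentals, only the cn allele has switched, so cn is the middle locus and the order is b – cn – c.

cn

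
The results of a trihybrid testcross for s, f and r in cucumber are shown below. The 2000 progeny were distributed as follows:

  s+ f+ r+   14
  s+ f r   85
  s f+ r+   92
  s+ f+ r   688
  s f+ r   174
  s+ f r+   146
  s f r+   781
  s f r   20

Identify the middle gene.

r

The two most frequent reciprocal classes, s f r+ and s+ f+ r, are the parental types, so the F1 was s f r+ / s+ f+ r.
The two rarest classes, s f r and s+ f+ r+, are the double crossovers. Comparing them with the parentals, only the r allele has switched, so r is the middle locus and the order is f – r – s.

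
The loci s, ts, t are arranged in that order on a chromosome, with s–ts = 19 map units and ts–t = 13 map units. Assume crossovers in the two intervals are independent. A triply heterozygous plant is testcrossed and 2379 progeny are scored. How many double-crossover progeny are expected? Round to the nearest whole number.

59

Map distances give recombination frequencies of 0.190 and 0.130 for the two intervals.
With no interference, expected double-crossover frequency = 0.190 × 0.130 = 0.02470.
Expected number = 0.02470 × 2379 = 58.76 ≈ 59.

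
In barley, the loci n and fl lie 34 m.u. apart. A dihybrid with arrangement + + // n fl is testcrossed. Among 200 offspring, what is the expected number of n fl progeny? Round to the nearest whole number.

A map distance of 34 m.u. corresponds to a recombination frequency of 0.340.
The F1 is + + / n fl, so n fl is a parental gamete class with expected frequency (1 − r)/2 = 0.660/2 = 0.3300.
Expected number = 0.3300 × 200 = 66.00 ≈ 66.

66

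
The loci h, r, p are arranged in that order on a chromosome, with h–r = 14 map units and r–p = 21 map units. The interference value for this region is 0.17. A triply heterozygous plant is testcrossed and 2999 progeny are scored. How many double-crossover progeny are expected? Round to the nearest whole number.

Map distances give recombination frequencies of 0.140 and 0.210 for the two intervals.
With interference 0.17 (so coincidence = 0.83), expected double-crossover frequency = 0.140 × 0.210 × 0.83 = 0.02440.
Expected number = 0.02440 × 2999 = 73.18 ≈ 73.

73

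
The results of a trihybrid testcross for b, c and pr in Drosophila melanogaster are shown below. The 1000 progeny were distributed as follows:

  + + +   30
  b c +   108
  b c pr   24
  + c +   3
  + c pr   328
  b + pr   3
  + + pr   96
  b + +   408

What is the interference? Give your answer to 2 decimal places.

The two most frequent reciprocal classes, b + + and + c pr, are the parental types, so the F1 was b + + / + c pr.
The two rarest classes, b + pr and + c +, are the double crossovers. Comparing them with the parentals, only the pr allele has switched, so pr is the middle locus and the order is c – pr – b.
c–pr: (204 + 6)/1000 = 0.2100; pr–b: (54 + 6)/1000 = 0.0600.
Expected DCO frequency = 0.2100 × 0.0600 ≈ 0.01260; observed = 6/1000 ≈ 0.00600.
Coefficient of coincidence = 0.00600/0.01260 ≈ 0.48; interference = 1 − 0.48 = 0.52.

0.52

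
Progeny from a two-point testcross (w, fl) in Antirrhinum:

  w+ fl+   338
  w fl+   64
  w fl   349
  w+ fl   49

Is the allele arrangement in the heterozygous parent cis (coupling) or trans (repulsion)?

The two most frequent classes are w+ fl+ (338) and w fl (349); these are the parental (non-recombinant) types.
So the F1 carried w+ fl+ on one chromosome and w fl on the other — the recessive alleles are on the same chromosome (cis / coupling).

cis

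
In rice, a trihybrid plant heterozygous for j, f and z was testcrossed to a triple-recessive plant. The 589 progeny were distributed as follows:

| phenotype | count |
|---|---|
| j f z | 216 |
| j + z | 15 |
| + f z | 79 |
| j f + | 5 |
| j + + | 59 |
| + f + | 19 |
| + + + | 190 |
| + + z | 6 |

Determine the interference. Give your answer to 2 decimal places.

0.03

The two most frequent reciprocal classes, + + + and j f z, are the parental types, so the F1 was + + + / j f z.
The two rarest classes, + + z and j f +, are the double crossovers. Comparing them with the parentals, only the z allele has switched, so z is the middle locus and the order is f – z – j.
f–z: (34 + 11)/589 = 0.0764; z–j: (138 + 11)/589 = 0.2530.
Expected DCO frequency = 0.0764 × 0.2530 ≈ 0.01933; observed = 11/589 ≈ 0.01868.
Coefficient of coincidence = 0.01868/0.01933 ≈ 0.97; interference = 1 − 0.97 = 0.03.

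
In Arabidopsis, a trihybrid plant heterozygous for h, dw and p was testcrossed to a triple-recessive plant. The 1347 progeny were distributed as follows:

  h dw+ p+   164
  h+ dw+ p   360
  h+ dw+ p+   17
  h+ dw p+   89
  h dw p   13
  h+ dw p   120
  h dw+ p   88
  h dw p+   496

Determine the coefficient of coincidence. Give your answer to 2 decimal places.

0.62

The two most frequent reciprocal classes, h dw p+ and h+ dw+ p, are the parental types, so the F1 was h dw p+ / h+ dw+ p.
The two rarest classes, h dw p and h+ dw+ p+, are the double crossovers. Comparing them with the parentals, only the p allele has switched, so p is the middle locus and the order is h – p – dw.
h–p: (177 + 30)/1347 = 0.1537; p–dw: (284 + 30)/1347 = 0.2331.
Expected DCO frequency = 0.1537 × 0.2331 ≈ 0.03583; observed = 30/1347 ≈ 0.02227.
Coefficient of coincidence = 0.02227/0.03583 ≈ 0.62.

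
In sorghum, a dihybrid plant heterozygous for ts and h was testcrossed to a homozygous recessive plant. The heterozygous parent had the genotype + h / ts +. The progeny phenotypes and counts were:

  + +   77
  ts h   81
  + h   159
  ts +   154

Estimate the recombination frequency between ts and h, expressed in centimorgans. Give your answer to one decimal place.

33.5 centimorgans

The recombinant classes are + + and ts h: 77 + 81 = 158.
Recombination frequency = 158/471 = 0.3355 ≈ 33.5%, i.e. 33.5 centimorgans.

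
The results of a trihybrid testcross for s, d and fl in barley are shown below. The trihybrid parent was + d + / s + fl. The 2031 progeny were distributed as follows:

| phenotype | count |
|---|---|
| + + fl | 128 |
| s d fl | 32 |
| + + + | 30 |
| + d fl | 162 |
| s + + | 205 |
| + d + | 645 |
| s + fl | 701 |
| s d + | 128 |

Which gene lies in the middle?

d

The two rarest classes, + + + and s d fl, are the double crossovers. Comparing them with the parentals, only the d allele has switched, so d is the middle locus and the order is fl – d – s.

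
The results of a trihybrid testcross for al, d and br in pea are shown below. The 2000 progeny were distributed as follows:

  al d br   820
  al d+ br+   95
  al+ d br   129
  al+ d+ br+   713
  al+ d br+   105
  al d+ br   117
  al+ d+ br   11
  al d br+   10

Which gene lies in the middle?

The two most frequent reciprocal classes, al d br and al+ d+ br+, are the parental types, so the F1 was al d br / al+ d+ br+.
The two rarest classes, al d br+ and al+ d+ br, are the double crossovers. Comparing them with the parentals, only the br allele has switched, so br is the middle locus and the order is d – br – al.

br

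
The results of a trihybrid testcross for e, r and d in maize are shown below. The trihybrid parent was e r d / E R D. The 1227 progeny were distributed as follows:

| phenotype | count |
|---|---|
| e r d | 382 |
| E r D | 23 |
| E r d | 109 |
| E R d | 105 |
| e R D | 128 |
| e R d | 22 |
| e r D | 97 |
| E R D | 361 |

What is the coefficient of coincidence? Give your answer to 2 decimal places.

0.79

The two rarest classes, e R d and E r D, are the double crossovers. Comparing them with the parentals, only the r allele has switched, so r is the middle locus and the order is d – r – e.
d–r: (202 + 45)/1227 = 0.2013; r–e: (237 + 45)/1227 = 0.2298.
Expected DCO frequency = 0.2013 × 0.2298 ≈ 0.04626; observed = 45/1227 ≈ 0.03667.
Coefficient of coincidence = 0.03667/0.04626 ≈ 0.79.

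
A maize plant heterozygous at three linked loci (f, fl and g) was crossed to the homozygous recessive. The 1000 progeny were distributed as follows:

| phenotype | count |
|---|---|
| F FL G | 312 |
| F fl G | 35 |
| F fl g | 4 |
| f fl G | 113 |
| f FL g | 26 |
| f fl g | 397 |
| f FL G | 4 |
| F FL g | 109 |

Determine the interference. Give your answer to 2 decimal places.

0.50

The two most frequent reciprocal classes, F FL G and f fl g, are the parental types, so the F1 was F FL G / f fl g.
The two rarest classes, f FL G and F fl g, are the double crossovers. Comparing them with the parentals, only the f allele has switched, so f is the middle locus and the order is g – f – fl.
g–f: (222 + 8)/1000 = 0.2300; f–fl: (61 + 8)/1000 = 0.0690.
Expected DCO frequency = 0.2300 × 0.0690 ≈ 0.01587; observed = 8/1000 ≈ 0.00800.
Coefficient of coincidence = 0.00800/0.01587 ≈ 0.50; interference = 1 − 0.50 = 0.50.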